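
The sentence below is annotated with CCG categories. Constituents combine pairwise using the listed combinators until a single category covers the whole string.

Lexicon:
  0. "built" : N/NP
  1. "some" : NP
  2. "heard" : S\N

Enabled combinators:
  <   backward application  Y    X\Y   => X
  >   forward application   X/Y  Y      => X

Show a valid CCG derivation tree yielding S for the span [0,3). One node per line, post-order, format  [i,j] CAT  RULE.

[0,3] S   <
  [0,2] N   >
    [0,1] "built" : N/NP
    [1,2] "some" : NP
  [2,3] "heard" : S\N

[0,1] N/NP  lex  "built"
[1,2] NP  lex  "some"
[0,2] N  >  k=1
[2,3] S\N  lex  "heard"
[0,3] S  <  k=2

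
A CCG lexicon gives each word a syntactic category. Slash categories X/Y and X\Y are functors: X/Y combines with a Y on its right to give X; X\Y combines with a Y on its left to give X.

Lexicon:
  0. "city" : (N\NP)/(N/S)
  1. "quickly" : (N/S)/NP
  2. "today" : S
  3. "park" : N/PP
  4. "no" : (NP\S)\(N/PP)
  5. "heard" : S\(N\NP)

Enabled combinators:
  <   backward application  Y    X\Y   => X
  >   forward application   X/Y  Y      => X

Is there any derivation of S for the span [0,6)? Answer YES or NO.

YES

[0,6] S   <
  [0,5] N\NP   >
    [0,1] "city" : (N\NP)/(N/S)
    [1,5] N/S   >
      [1,2] "quickly" : (N/S)/NP
      [2,5] NP   <
        [2,3] "today" : S
        [3,5] NP\S   <
          [3,4] "park" : N/PP
          [4,5] "no" : (NP\S)\(N/PP)
  [5,6] "heard" : S\(N\NP)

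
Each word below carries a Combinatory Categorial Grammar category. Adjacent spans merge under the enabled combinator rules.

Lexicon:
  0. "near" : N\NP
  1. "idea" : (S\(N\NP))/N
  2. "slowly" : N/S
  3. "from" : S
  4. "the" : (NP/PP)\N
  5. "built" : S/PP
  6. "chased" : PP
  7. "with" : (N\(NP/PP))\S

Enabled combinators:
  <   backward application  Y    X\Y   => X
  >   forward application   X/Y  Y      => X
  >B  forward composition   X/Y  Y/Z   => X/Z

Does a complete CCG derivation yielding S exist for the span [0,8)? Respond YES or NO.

[0,8] S   <
  [0,1] "near" : N\NP
  [1,8] S\(N\NP)   >
    [1,2] "idea" : (S\(N\NP))/N
    [2,8] N   <
      [2,5] NP/PP   <
        [2,4] N   >
          [2,3] "slowly" : N/S
          [3,4] "from" : S
        [4,5] "the" : (NP/PP)\N
      [5,8] N\(NP/PP)   <
        [5,7] S   >
          [5,6] "built" : S/PP
          [6,7] "chased" : PP
        [7,8] "with" : (N\(NP/PP))\S

YES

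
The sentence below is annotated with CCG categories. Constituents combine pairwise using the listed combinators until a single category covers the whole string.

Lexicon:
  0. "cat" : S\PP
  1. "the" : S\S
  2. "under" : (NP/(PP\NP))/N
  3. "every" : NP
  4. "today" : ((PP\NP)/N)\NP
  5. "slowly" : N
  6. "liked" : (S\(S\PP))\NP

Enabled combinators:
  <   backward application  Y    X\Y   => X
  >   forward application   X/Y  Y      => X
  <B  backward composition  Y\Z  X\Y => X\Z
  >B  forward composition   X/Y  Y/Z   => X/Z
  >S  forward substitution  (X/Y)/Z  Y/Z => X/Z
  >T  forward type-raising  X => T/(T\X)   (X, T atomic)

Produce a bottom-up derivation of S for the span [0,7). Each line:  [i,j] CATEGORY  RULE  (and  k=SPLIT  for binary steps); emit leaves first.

[0,7] S   <
  [0,2] S\PP   <B
    [0,1] "cat" : S\PP
    [1,2] "the" : S\S
  [2,7] S\(S\PP)   <
    [2,6] NP   >
      [2,5] NP/N   >S
        [2,3] "under" : (NP/(PP\NP))/N
        [3,5] (PP\NP)/N   <
          [3,4] "every" : NP
          [4,5] "today" : ((PP\NP)/N)\NP
      [5,6] "slowly" : N
    [6,7] "liked" : (S\(S\PP))\NP

[0,1] S\PP  lex  "cat"
[1,2] S\S  lex  "the"
[0,2] S\PP  <B  k=1
[2,3] (NP/(PP\NP))/N  lex  "under"
[3,4] NP  lex  "every"
[4,5] ((PP\NP)/N)\NP  lex  "today"
[3,5] (PP\NP)/N  <  k=4
[2,5] NP/N  >S  k=3
[5,6] N  lex  "slowly"
[2,6] NP  >  k=5
[6,7] (S\(S\PP))\NP  lex  "liked"
[2,7] S\(S\PP)  <  k=6
[0,7] S  <  k=2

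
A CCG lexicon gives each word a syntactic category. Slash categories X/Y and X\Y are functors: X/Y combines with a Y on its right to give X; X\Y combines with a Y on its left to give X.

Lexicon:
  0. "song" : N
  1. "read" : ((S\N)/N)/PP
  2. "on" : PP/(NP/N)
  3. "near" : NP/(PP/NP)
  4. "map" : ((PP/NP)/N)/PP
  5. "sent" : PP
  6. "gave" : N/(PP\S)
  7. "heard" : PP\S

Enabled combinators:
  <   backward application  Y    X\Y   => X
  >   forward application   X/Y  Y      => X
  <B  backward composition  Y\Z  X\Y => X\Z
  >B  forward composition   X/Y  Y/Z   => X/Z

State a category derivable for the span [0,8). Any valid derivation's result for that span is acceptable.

[0,8] S   <
  [0,1] "song" : N
  [1,8] S\N   >
    [1,6] (S\N)/N   >
      [1,2] "read" : ((S\N)/N)/PP
      [2,6] PP   >
        [2,3] "on" : PP/(NP/N)
        [3,6] NP/N   >B
          [3,4] "near" : NP/(PP/NP)
          [4,6] (PP/NP)/N   >
            [4,5] "map" : ((PP/NP)/N)/PP
            [5,6] "sent" : PP
    [6,8] N   >
      [6,7] "gave" : N/(PP\S)
      [7,8] "heard" : PP\S

S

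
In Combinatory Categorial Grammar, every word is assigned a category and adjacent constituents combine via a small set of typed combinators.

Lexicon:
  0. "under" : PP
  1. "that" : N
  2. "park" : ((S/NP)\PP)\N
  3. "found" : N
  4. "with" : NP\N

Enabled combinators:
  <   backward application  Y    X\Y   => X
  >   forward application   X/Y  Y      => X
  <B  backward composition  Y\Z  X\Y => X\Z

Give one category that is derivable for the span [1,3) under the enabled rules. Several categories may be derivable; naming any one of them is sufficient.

(S/NP)\PP

[0,5] S   >
  [0,3] S/NP   <
    [0,1] "under" : PP
    [1,3] (S/NP)\PP   <
      [1,2] "that" : N
      [2,3] "park" : ((S/NP)\PP)\N
  [3,5] NP   <
    [3,4] "found" : N
    [4,5] "with" : NP\N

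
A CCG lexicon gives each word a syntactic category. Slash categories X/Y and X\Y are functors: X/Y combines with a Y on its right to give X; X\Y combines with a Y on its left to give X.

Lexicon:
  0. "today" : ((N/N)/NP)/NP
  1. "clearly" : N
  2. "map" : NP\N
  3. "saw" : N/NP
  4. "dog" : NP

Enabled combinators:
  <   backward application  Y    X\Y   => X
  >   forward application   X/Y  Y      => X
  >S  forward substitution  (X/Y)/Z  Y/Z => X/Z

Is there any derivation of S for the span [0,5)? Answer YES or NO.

NO

((N/N)/NP)/NP N NP\N N/NP NP
CKY chart[0,5] = {N}; S ∉ chart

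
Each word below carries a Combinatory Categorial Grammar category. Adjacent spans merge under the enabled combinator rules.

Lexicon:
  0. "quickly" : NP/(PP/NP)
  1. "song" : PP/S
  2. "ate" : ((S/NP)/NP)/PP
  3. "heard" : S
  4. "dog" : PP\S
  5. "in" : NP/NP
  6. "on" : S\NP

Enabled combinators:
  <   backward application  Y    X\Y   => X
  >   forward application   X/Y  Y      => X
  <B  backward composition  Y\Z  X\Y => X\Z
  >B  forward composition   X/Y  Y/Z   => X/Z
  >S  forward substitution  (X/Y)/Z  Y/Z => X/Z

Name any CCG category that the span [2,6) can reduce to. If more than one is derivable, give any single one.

[0,7] S   <
  [0,6] NP   >
    [0,1] "quickly" : NP/(PP/NP)
    [1,6] PP/NP   >B
      [1,2] "song" : PP/S
      [2,6] S/NP   >S
        [2,5] (S/NP)/NP   >
          [2,3] "ate" : ((S/NP)/NP)/PP
          [3,5] PP   <
            [3,4] "heard" : S
            [4,5] "dog" : PP\S
        [5,6] "in" : NP/NP
  [6,7] "on" : S\NP

S/NP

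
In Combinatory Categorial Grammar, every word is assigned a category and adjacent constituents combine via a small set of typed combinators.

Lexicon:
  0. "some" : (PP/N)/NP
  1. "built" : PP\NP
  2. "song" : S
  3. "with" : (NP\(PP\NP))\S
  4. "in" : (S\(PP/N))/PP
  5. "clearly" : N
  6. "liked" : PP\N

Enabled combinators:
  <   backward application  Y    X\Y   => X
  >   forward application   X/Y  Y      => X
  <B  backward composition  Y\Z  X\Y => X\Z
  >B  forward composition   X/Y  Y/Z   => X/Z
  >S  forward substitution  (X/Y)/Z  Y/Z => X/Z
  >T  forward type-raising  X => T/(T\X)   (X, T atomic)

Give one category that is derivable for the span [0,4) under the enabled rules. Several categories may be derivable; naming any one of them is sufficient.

[0,7] S   <
  [0,4] PP/N   >
    [0,1] "some" : (PP/N)/NP
    [1,4] NP   <
      [1,2] "built" : PP\NP
      [2,4] NP\(PP\NP)   <
        [2,3] "song" : S
        [3,4] "with" : (NP\(PP\NP))\S
  [4,7] S\(PP/N)   >
    [4,5] "in" : (S\(PP/N))/PP
    [5,7] PP   >
      [5,6] PP/(PP\N)   >T
        [5,6] "clearly" : N
      [6,7] "liked" : PP\N

PP/N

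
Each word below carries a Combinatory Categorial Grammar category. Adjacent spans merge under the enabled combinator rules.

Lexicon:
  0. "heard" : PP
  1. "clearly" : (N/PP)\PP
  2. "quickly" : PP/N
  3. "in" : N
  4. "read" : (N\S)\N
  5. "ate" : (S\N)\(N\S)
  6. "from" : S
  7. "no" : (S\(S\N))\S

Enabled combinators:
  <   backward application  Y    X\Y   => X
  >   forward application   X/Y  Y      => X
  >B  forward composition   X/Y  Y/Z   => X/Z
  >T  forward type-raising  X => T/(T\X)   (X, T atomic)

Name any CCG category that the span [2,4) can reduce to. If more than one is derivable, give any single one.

PP

[0,8] S   <
  [0,6] S\N   <
    [0,5] N\S   <
      [0,4] N   >
        [0,2] N/PP   <
          [0,1] "heard" : PP
          [1,2] "clearly" : (N/PP)\PP
        [2,4] PP   >
          [2,3] "quickly" : PP/N
          [3,4] "in" : N
      [4,5] "read" : (N\S)\N
    [5,6] "ate" : (S\N)\(N\S)
  [6,8] S\(S\N)   <
    [6,7] "from" : S
    [7,8] "no" : (S\(S\N))\S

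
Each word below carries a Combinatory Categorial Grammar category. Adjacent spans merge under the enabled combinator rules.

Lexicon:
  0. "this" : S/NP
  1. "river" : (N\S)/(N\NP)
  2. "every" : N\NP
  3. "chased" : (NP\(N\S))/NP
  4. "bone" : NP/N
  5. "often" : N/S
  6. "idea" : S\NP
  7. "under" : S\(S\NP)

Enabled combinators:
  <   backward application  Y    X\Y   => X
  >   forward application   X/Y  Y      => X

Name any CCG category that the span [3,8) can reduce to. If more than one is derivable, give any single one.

[0,8] S   >
  [0,1] "this" : S/NP
  [1,8] NP   <
    [1,3] N\S   >
      [1,2] "river" : (N\S)/(N\NP)
      [2,3] "every" : N\NP
    [3,8] NP\(N\S)   >
      [3,4] "chased" : (NP\(N\S))/NP
      [4,8] NP   >
        [4,5] "bone" : NP/N
        [5,8] N   >
          [5,6] "often" : N/S
          [6,8] S   <
            [6,7] "idea" : S\NP
            [7,8] "under" : S\(S\NP)

NP\(N\S)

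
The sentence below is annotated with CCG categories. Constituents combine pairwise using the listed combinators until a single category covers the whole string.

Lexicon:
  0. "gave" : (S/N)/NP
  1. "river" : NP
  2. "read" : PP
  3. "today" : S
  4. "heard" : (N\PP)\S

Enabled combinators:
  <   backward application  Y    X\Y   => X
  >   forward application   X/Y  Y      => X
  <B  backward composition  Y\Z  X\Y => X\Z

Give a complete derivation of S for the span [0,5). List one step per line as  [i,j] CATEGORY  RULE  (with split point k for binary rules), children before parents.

[0,1] (S/N)/NP  lex  "gave"
[1,2] NP  lex  "river"
[0,2] S/N  >  k=1
[2,3] PP  lex  "read"
[3,4] S  lex  "today"
[4,5] (N\PP)\S  lex  "heard"
[3,5] N\PP  <  k=4
[2,5] N  <  k=3
[0,5] S  >  k=2

[0,5] S   >
  [0,2] S/N   >
    [0,1] "gave" : (S/N)/NP
    [1,2] "river" : NP
  [2,5] N   <
    [2,3] "read" : PP
    [3,5] N\PP   <
      [3,4] "today" : S
      [4,5] "heard" : (N\PP)\S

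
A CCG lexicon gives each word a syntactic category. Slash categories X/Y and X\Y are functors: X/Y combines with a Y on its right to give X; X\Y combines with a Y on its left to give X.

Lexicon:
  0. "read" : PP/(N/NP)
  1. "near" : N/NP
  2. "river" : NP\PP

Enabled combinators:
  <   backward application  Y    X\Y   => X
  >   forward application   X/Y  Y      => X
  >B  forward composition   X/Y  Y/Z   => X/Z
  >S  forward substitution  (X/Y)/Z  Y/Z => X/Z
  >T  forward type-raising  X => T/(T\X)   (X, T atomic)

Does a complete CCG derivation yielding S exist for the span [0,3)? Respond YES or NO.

PP/(N/NP) N/NP NP\PP
CKY chart[0,3] = {N/(N\NP), NP, NP/(NP\NP), PP/(PP\NP), S/(S\NP)}; S ∉ chart

NO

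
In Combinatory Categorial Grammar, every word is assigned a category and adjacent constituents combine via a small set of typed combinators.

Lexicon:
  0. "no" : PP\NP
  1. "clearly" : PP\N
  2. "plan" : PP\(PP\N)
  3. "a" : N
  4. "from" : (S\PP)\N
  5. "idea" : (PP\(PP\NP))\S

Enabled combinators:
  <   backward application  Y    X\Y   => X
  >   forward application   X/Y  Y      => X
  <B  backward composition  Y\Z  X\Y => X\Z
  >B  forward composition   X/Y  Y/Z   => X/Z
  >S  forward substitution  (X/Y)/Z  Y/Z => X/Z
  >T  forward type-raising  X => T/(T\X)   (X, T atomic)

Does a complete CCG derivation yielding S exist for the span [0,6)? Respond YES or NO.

NO

PP\NP PP\N PP\(PP\N) N (S\PP)\N (PP\(PP\NP))\S
CKY chart[0,6] = {N/(N\PP), NP/(NP\PP), PP, PP/(PP\PP), S/(S\PP)}; S ∉ chart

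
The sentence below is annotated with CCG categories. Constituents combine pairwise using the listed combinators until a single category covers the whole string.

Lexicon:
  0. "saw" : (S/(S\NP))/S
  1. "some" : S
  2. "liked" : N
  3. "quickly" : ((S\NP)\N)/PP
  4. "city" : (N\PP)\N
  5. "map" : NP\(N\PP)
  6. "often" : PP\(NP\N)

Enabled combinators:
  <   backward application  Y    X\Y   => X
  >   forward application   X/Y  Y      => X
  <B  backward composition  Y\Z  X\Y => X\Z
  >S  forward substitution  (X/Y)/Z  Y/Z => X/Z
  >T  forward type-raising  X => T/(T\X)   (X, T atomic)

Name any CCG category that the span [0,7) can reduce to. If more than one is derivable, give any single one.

S

[0,7] S   >
  [0,2] S/(S\NP)   >
    [0,1] "saw" : (S/(S\NP))/S
    [1,2] "some" : S
  [2,7] S\NP   <
    [2,3] "liked" : N
    [3,7] (S\NP)\N   >
      [3,4] "quickly" : ((S\NP)\N)/PP
      [4,7] PP   <
        [4,6] NP\N   <B
          [4,5] "city" : (N\PP)\N
          [5,6] "map" : NP\(N\PP)
        [6,7] "often" : PP\(NP\N)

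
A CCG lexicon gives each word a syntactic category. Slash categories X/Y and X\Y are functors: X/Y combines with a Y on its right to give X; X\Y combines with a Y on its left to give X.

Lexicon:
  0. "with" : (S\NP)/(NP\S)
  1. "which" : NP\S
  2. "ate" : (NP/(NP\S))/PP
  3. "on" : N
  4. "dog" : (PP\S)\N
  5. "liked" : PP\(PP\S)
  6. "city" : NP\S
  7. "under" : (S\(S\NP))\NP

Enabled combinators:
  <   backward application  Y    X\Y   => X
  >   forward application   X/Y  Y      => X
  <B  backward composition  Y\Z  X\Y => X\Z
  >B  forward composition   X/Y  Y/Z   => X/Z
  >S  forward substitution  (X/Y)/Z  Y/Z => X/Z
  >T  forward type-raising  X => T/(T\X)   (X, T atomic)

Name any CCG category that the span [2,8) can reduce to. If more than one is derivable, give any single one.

[0,8] S   <
  [0,2] S\NP   >
    [0,1] "with" : (S\NP)/(NP\S)
    [1,2] "which" : NP\S
  [2,8] S\(S\NP)   <
    [2,7] NP   >
      [2,6] NP/(NP\S)   >
        [2,3] "ate" : (NP/(NP\S))/PP
        [3,6] PP   <
          [3,5] PP\S   <
            [3,4] "on" : N
            [4,5] "dog" : (PP\S)\N
          [5,6] "liked" : PP\(PP\S)
      [6,7] "city" : NP\S
    [7,8] "under" : (S\(S\NP))\NP

S\(S\NP)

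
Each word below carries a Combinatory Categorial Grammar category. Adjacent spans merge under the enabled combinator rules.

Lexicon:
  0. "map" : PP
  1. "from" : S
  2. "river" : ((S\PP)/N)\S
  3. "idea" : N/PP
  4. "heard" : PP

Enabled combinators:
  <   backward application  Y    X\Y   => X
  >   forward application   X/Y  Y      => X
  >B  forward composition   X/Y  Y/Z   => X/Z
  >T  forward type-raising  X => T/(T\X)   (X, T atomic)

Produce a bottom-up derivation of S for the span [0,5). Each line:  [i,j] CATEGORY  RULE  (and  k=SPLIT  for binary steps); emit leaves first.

[0,1] PP  lex  "map"
[0,1] S/(S\PP)  >T
[1,2] S  lex  "from"
[2,3] ((S\PP)/N)\S  lex  "river"
[1,3] (S\PP)/N  <  k=2
[3,4] N/PP  lex  "idea"
[4,5] PP  lex  "heard"
[3,5] N  >  k=4
[1,5] S\PP  >  k=3
[0,5] S  >  k=1

[0,5] S   >
  [0,1] S/(S\PP)   >T
    [0,1] "map" : PP
  [1,5] S\PP   >
    [1,3] (S\PP)/N   <
      [1,2] "from" : S
      [2,3] "river" : ((S\PP)/N)\S
    [3,5] N   >
      [3,4] "idea" : N/PP
      [4,5] "heard" : PP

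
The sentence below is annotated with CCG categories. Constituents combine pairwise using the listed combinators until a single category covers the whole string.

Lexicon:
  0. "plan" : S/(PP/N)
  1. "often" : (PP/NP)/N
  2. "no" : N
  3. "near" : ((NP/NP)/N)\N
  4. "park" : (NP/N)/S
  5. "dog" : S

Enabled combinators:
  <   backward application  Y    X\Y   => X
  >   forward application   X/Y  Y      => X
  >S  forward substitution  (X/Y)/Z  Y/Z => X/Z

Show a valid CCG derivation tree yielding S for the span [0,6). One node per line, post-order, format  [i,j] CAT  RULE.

[0,1] S/(PP/N)  lex  "plan"
[1,2] (PP/NP)/N  lex  "often"
[2,3] N  lex  "no"
[3,4] ((NP/NP)/N)\N  lex  "near"
[2,4] (NP/NP)/N  <  k=3
[4,5] (NP/N)/S  lex  "park"
[5,6] S  lex  "dog"
[4,6] NP/N  >  k=5
[2,6] NP/N  >S  k=4
[1,6] PP/N  >S  k=2
[0,6] S  >  k=1

[0,6] S   >
  [0,1] "plan" : S/(PP/N)
  [1,6] PP/N   >S
    [1,2] "often" : (PP/NP)/N
    [2,6] NP/N   >S
      [2,4] (NP/NP)/N   <
        [2,3] "no" : N
        [3,4] "near" : ((NP/NP)/N)\N
      [4,6] NP/N   >
        [4,5] "park" : (NP/N)/S
        [5,6] "dog" : S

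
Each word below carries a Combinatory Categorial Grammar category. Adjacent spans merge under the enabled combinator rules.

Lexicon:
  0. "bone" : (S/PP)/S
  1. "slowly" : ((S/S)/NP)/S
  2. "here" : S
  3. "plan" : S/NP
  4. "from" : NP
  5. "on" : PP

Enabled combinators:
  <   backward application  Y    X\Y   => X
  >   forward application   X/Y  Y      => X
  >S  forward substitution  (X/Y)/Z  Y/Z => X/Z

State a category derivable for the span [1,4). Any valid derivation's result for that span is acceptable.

[0,6] S   >
  [0,5] S/PP   >
    [0,1] "bone" : (S/PP)/S
    [1,5] S   >
      [1,4] S/NP   >S
        [1,3] (S/S)/NP   >
          [1,2] "slowly" : ((S/S)/NP)/S
          [2,3] "here" : S
        [3,4] "plan" : S/NP
      [4,5] "from" : NP
  [5,6] "on" : PP

S/NP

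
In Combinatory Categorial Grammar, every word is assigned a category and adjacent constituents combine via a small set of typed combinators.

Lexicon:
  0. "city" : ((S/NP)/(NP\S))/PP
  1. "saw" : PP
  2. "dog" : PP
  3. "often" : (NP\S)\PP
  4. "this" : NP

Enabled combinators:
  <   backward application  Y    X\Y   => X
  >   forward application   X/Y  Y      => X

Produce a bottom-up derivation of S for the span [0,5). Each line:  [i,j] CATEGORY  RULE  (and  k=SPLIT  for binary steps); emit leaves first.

[0,1] ((S/NP)/(NP\S))/PP  lex  "city"
[1,2] PP  lex  "saw"
[0,2] (S/NP)/(NP\S)  >  k=1
[2,3] PP  lex  "dog"
[3,4] (NP\S)\PP  lex  "often"
[2,4] NP\S  <  k=3
[0,4] S/NP  >  k=2
[4,5] NP  lex  "this"
[0,5] S  >  k=4

[0,5] S   >
  [0,4] S/NP   >
    [0,2] (S/NP)/(NP\S)   >
      [0,1] "city" : ((S/NP)/(NP\S))/PP
      [1,2] "saw" : PP
    [2,4] NP\S   <
      [2,3] "dog" : PP
      [3,4] "often" : (NP\S)\PP
  [4,5] "this" : NP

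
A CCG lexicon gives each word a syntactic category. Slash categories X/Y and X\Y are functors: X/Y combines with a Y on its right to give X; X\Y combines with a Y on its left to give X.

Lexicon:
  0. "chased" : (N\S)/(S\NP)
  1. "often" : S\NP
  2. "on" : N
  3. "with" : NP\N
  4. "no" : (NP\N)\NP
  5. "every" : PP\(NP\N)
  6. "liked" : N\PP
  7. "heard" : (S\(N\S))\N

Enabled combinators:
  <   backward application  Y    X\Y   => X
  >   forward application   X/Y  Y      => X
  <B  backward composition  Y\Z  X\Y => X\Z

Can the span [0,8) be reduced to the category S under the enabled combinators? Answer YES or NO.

[0,8] S   <
  [0,2] N\S   >
    [0,1] "chased" : (N\S)/(S\NP)
    [1,2] "often" : S\NP
  [2,8] S\(N\S)   <
    [2,7] N   <
      [2,6] PP   <
        [2,4] NP   <
          [2,3] "on" : N
          [3,4] "with" : NP\N
        [4,6] PP\NP   <B
          [4,5] "no" : (NP\N)\NP
          [5,6] "every" : PP\(NP\N)
      [6,7] "liked" : N\PP
    [7,8] "heard" : (S\(N\S))\N

YES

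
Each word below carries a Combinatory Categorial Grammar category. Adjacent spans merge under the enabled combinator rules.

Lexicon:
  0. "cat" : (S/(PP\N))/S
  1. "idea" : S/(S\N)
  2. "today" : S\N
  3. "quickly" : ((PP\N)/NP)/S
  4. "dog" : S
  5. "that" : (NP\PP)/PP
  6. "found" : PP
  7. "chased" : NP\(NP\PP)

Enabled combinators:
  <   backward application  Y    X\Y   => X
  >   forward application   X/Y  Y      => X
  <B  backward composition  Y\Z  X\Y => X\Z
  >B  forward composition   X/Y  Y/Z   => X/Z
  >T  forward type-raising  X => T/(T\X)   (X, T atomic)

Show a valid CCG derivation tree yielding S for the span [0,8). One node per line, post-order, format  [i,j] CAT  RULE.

[0,1] (S/(PP\N))/S  lex  "cat"
[1,2] S/(S\N)  lex  "idea"
[2,3] S\N  lex  "today"
[1,3] S  >  k=2
[0,3] S/(PP\N)  >  k=1
[3,4] ((PP\N)/NP)/S  lex  "quickly"
[4,5] S  lex  "dog"
[3,5] (PP\N)/NP  >  k=4
[0,5] S/NP  >B  k=3
[5,6] (NP\PP)/PP  lex  "that"
[6,7] PP  lex  "found"
[5,7] NP\PP  >  k=6
[7,8] NP\(NP\PP)  lex  "chased"
[5,8] NP  <  k=7
[0,8] S  >  k=5

[0,8] S   >
  [0,5] S/NP   >B
    [0,3] S/(PP\N)   >
      [0,1] "cat" : (S/(PP\N))/S
      [1,3] S   >
        [1,2] "idea" : S/(S\N)
        [2,3] "today" : S\N
    [3,5] (PP\N)/NP   >
      [3,4] "quickly" : ((PP\N)/NP)/S
      [4,5] "dog" : S
  [5,8] NP   <
    [5,7] NP\PP   >
      [5,6] "that" : (NP\PP)/PP
      [6,7] "found" : PP
    [7,8] "chased" : NP\(NP\PP)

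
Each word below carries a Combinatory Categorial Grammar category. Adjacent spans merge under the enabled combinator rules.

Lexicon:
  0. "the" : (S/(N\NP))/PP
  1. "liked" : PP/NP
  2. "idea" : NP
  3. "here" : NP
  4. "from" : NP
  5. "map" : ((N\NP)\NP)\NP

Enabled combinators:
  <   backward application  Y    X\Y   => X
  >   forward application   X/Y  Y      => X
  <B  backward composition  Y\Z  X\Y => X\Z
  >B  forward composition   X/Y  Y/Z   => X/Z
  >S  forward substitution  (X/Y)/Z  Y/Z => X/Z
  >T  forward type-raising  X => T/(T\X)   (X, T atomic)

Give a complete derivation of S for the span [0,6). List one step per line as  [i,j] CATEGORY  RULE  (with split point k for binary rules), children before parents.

[0,6] S   >
  [0,3] S/(N\NP)   >
    [0,1] "the" : (S/(N\NP))/PP
    [1,3] PP   >
      [1,2] "liked" : PP/NP
      [2,3] "idea" : NP
  [3,6] N\NP   <
    [3,4] "here" : NP
    [4,6] (N\NP)\NP   <
      [4,5] "from" : NP
      [5,6] "map" : ((N\NP)\NP)\NP

[0,1] (S/(N\NP))/PP  lex  "the"
[1,2] PP/NP  lex  "liked"
[2,3] NP  lex  "idea"
[1,3] PP  >  k=2
[0,3] S/(N\NP)  >  k=1
[3,4] NP  lex  "here"
[4,5] NP  lex  "from"
[5,6] ((N\NP)\NP)\NP  lex  "map"
[4,6] (N\NP)\NP  <  k=5
[3,6] N\NP  <  k=4
[0,6] S  >  k=3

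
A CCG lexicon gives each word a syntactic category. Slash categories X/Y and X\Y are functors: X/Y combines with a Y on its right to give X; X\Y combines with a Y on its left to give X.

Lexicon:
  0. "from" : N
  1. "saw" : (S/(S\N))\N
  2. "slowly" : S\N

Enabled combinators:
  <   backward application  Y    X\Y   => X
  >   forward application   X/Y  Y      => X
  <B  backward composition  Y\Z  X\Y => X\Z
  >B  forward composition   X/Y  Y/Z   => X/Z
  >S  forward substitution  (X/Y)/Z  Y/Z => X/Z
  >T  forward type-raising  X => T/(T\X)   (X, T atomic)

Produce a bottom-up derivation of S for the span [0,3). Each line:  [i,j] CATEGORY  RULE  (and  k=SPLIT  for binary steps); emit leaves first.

[0,3] S   >
  [0,2] S/(S\N)   <
    [0,1] "from" : N
    [1,2] "saw" : (S/(S\N))\N
  [2,3] "slowly" : S\N

[0,1] N  lex  "from"
[1,2] (S/(S\N))\N  lex  "saw"
[0,2] S/(S\N)  <  k=1
[2,3] S\N  lex  "slowly"
[0,3] S  >  k=2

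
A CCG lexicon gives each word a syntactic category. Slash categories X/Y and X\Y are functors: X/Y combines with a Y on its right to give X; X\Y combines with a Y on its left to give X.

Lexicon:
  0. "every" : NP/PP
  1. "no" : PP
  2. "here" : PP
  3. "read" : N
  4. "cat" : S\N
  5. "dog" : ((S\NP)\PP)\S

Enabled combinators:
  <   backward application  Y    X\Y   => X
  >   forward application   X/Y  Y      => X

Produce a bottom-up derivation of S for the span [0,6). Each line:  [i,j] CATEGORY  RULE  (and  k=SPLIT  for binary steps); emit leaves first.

[0,6] S   <
  [0,2] NP   >
    [0,1] "every" : NP/PP
    [1,2] "no" : PP
  [2,6] S\NP   <
    [2,3] "here" : PP
    [3,6] (S\NP)\PP   <
      [3,5] S   <
        [3,4] "read" : N
        [4,5] "cat" : S\N
      [5,6] "dog" : ((S\NP)\PP)\S

[0,1] NP/PP  lex  "every"
[1,2] PP  lex  "no"
[0,2] NP  >  k=1
[2,3] PP  lex  "here"
[3,4] N  lex  "read"
[4,5] S\N  lex  "cat"
[3,5] S  <  k=4
[5,6] ((S\NP)\PP)\S  lex  "dog"
[3,6] (S\NP)\PP  <  k=5
[2,6] S\NP  <  k=3
[0,6] S  <  k=2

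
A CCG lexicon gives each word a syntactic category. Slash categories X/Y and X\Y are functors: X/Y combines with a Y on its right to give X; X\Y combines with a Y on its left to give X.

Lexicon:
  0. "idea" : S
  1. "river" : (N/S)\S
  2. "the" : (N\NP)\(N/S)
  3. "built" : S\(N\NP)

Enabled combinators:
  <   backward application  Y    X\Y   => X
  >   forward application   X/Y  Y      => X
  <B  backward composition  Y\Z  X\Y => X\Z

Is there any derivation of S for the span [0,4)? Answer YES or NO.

[0,4] S   <
  [0,3] N\NP   <
    [0,2] N/S   <
      [0,1] "idea" : S
      [1,2] "river" : (N/S)\S
    [2,3] "the" : (N\NP)\(N/S)
  [3,4] "built" : S\(N\NP)

YES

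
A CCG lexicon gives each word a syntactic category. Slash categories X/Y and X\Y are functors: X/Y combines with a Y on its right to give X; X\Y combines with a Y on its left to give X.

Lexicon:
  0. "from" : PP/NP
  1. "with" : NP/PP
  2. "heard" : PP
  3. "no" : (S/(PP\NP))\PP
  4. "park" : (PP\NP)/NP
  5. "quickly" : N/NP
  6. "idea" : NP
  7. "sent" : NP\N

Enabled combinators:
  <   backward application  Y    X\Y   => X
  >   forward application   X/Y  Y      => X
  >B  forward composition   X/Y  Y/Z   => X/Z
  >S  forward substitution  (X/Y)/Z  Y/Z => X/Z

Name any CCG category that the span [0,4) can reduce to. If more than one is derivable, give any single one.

[0,8] S   >
  [0,4] S/(PP\NP)   <
    [0,3] PP   >
      [0,1] "from" : PP/NP
      [1,3] NP   >
        [1,2] "with" : NP/PP
        [2,3] "heard" : PP
    [3,4] "no" : (S/(PP\NP))\PP
  [4,8] PP\NP   >
    [4,5] "park" : (PP\NP)/NP
    [5,8] NP   <
      [5,7] N   >
        [5,6] "quickly" : N/NP
        [6,7] "idea" : NP
      [7,8] "sent" : NP\N

S/(PP\NP)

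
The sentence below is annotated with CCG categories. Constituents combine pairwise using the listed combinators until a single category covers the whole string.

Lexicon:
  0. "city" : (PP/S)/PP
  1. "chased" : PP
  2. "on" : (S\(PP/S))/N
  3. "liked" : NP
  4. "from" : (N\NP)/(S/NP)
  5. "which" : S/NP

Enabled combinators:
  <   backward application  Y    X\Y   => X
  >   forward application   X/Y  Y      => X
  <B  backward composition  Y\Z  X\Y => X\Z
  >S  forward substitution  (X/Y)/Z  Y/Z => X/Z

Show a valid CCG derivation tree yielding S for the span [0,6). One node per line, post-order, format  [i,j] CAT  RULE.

[0,1] (PP/S)/PP  lex  "city"
[1,2] PP  lex  "chased"
[0,2] PP/S  >  k=1
[2,3] (S\(PP/S))/N  lex  "on"
[3,4] NP  lex  "liked"
[4,5] (N\NP)/(S/NP)  lex  "from"
[5,6] S/NP  lex  "which"
[4,6] N\NP  >  k=5
[3,6] N  <  k=4
[2,6] S\(PP/S)  >  k=3
[0,6] S  <  k=2

[0,6] S   <
  [0,2] PP/S   >
    [0,1] "city" : (PP/S)/PP
    [1,2] "chased" : PP
  [2,6] S\(PP/S)   >
    [2,3] "on" : (S\(PP/S))/N
    [3,6] N   <
      [3,4] "liked" : NP
      [4,6] N\NP   >
        [4,5] "from" : (N\NP)/(S/NP)
        [5,6] "which" : S/NP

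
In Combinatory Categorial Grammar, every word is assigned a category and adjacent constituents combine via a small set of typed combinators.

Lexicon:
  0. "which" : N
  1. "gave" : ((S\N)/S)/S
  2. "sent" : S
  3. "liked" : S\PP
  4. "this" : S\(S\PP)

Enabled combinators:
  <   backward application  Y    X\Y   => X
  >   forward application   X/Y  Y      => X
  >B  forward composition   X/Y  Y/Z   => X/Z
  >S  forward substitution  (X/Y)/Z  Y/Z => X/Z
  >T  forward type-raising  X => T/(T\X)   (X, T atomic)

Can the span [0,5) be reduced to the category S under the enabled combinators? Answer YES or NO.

YES

[0,5] S   >
  [0,1] S/(S\N)   >T
    [0,1] "which" : N
  [1,5] S\N   >
    [1,3] (S\N)/S   >
      [1,2] "gave" : ((S\N)/S)/S
      [2,3] "sent" : S
    [3,5] S   <
      [3,4] "liked" : S\PP
      [4,5] "this" : S\(S\PP)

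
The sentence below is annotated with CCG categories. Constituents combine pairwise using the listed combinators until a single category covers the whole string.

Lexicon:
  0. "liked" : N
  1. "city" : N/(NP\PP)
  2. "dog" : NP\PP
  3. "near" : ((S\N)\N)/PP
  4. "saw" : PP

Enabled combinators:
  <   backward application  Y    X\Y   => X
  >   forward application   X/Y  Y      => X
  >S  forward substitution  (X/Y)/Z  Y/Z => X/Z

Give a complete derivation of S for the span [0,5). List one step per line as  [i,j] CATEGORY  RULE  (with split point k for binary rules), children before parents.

[0,5] S   <
  [0,1] "liked" : N
  [1,5] S\N   <
    [1,3] N   >
      [1,2] "city" : N/(NP\PP)
      [2,3] "dog" : NP\PP
    [3,5] (S\N)\N   >
      [3,4] "near" : ((S\N)\N)/PP
      [4,5] "saw" : PP

[0,1] N  lex  "liked"
[1,2] N/(NP\PP)  lex  "city"
[2,3] NP\PP  lex  "dog"
[1,3] N  >  k=2
[3,4] ((S\N)\N)/PP  lex  "near"
[4,5] PP  lex  "saw"
[3,5] (S\N)\N  >  k=4
[1,5] S\N  <  k=3
[0,5] S  <  k=1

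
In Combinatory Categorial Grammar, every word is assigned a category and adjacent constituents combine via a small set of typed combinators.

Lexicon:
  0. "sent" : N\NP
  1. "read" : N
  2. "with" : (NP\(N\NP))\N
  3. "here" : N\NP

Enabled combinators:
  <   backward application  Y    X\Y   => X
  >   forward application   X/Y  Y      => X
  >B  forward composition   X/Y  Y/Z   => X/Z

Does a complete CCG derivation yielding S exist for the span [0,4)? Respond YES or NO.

N\NP N (NP\(N\NP))\N N\NP
CKY chart[0,4] = {N}; S ∉ chart

NO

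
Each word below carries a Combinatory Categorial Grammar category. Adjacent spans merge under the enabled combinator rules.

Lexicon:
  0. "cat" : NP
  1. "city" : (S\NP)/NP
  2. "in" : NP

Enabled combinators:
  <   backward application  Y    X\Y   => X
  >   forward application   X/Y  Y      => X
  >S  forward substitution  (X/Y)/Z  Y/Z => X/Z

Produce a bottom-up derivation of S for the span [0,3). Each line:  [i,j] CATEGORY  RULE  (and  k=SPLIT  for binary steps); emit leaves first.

[0,3] S   <
  [0,1] "cat" : NP
  [1,3] S\NP   >
    [1,2] "city" : (S\NP)/NP
    [2,3] "in" : NP

[0,1] NP  lex  "cat"
[1,2] (S\NP)/NP  lex  "city"
[2,3] NP  lex  "in"
[1,3] S\NP  >  k=2
[0,3] S  <  k=1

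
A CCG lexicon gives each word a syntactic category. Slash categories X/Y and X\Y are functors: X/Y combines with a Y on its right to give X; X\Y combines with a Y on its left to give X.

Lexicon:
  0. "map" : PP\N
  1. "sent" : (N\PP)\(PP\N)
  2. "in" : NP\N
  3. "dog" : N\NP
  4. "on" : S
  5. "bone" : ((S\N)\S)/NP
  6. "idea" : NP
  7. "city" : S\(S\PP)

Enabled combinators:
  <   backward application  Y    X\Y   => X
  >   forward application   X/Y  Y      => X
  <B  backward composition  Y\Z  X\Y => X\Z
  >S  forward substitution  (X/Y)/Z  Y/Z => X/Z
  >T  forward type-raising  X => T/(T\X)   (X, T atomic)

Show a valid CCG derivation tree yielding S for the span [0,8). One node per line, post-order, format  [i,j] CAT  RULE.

[0,8] S   <
  [0,7] S\PP   <B
    [0,4] N\PP   <B
      [0,2] N\PP   <
        [0,1] "map" : PP\N
        [1,2] "sent" : (N\PP)\(PP\N)
      [2,4] N\N   <B
        [2,3] "in" : NP\N
        [3,4] "dog" : N\NP
    [4,7] S\N   <
      [4,5] "on" : S
      [5,7] (S\N)\S   >
        [5,6] "bone" : ((S\N)\S)/NP
        [6,7] "idea" : NP
  [7,8] "city" : S\(S\PP)

[0,1] PP\N  lex  "map"
[1,2] (N\PP)\(PP\N)  lex  "sent"
[0,2] N\PP  <  k=1
[2,3] NP\N  lex  "in"
[3,4] N\NP  lex  "dog"
[2,4] N\N  <B  k=3
[0,4] N\PP  <B  k=2
[4,5] S  lex  "on"
[5,6] ((S\N)\S)/NP  lex  "bone"
[6,7] NP  lex  "idea"
[5,7] (S\N)\S  >  k=6
[4,7] S\N  <  k=5
[0,7] S\PP  <B  k=4
[7,8] S\(S\PP)  lex  "city"
[0,8] S  <  k=7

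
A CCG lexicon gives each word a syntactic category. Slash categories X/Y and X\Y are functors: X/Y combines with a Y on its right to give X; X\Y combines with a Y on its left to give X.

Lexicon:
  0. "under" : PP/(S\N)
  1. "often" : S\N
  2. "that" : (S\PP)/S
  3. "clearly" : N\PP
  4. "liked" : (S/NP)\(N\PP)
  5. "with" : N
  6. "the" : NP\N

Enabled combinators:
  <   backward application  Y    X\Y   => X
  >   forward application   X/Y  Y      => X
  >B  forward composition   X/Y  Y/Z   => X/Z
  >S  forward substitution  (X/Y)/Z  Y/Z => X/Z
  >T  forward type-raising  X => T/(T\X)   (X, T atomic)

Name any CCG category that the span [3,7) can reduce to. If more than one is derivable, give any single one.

S

[0,7] S   <
  [0,2] PP   >
    [0,1] "under" : PP/(S\N)
    [1,2] "often" : S\N
  [2,7] S\PP   >
    [2,3] "that" : (S\PP)/S
    [3,7] S   >
      [3,5] S/NP   <
        [3,4] "clearly" : N\PP
        [4,5] "liked" : (S/NP)\(N\PP)
      [5,7] NP   >
        [5,6] NP/(NP\N)   >T
          [5,6] "with" : N
        [6,7] "the" : NP\N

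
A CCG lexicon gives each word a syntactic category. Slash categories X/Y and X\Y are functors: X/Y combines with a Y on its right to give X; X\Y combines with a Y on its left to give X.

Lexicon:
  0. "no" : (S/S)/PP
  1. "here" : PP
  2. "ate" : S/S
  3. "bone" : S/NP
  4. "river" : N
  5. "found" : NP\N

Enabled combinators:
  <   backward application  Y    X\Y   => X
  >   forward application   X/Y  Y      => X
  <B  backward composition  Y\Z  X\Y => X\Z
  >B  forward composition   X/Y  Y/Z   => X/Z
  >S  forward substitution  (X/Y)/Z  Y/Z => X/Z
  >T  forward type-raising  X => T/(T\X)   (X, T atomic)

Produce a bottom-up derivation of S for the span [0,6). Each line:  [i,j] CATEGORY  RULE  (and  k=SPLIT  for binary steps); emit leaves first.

[0,1] (S/S)/PP  lex  "no"
[1,2] PP  lex  "here"
[0,2] S/S  >  k=1
[2,3] S/S  lex  "ate"
[0,3] S/S  >B  k=2
[3,4] S/NP  lex  "bone"
[0,4] S/NP  >B  k=3
[4,5] N  lex  "river"
[5,6] NP\N  lex  "found"
[4,6] NP  <  k=5
[0,6] S  >  k=4

[0,6] S   >
  [0,4] S/NP   >B
    [0,3] S/S   >B
      [0,2] S/S   >
        [0,1] "no" : (S/S)/PP
        [1,2] "here" : PP
      [2,3] "ate" : S/S
    [3,4] "bone" : S/NP
  [4,6] NP   <
    [4,5] "river" : N
    [5,6] "found" : NP\N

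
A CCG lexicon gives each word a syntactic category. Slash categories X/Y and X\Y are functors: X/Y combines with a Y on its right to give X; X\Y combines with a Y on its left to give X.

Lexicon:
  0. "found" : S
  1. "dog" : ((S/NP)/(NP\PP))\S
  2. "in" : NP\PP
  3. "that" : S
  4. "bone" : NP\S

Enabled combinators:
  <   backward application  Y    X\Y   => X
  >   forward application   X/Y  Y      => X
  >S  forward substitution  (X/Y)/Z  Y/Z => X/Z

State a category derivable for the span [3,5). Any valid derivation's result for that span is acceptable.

[0,5] S   >
  [0,3] S/NP   >
    [0,2] (S/NP)/(NP\PP)   <
      [0,1] "found" : S
      [1,2] "dog" : ((S/NP)/(NP\PP))\S
    [2,3] "in" : NP\PP
  [3,5] NP   <
    [3,4] "that" : S
    [4,5] "bone" : NP\S

NP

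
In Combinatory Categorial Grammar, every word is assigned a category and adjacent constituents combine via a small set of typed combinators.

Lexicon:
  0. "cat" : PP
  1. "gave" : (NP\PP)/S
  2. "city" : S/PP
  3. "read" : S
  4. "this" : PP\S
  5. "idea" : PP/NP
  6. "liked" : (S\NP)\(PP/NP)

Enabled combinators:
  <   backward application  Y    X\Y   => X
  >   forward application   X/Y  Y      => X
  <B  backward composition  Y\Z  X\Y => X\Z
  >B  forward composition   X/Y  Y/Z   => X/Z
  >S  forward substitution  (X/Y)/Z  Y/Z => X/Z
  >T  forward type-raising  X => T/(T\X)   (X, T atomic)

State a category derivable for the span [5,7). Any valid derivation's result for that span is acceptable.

S\NP

[0,7] S   <
  [0,5] NP   <
    [0,1] "cat" : PP
    [1,5] NP\PP   >
      [1,2] "gave" : (NP\PP)/S
      [2,5] S   >
        [2,3] "city" : S/PP
        [3,5] PP   >
          [3,4] PP/(PP\S)   >T
            [3,4] "read" : S
          [4,5] "this" : PP\S
  [5,7] S\NP   <
    [5,6] "idea" : PP/NP
    [6,7] "liked" : (S\NP)\(PP/NP)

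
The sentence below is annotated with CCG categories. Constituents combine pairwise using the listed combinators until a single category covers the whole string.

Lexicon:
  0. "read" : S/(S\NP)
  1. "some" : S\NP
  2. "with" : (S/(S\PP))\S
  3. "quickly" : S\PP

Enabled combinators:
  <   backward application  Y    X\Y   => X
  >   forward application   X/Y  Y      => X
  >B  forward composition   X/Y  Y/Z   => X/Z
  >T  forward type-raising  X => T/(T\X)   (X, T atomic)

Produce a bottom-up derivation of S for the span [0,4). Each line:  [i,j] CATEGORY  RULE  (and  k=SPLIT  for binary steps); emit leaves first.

[0,4] S   >
  [0,3] S/(S\PP)   <
    [0,2] S   >
      [0,1] "read" : S/(S\NP)
      [1,2] "some" : S\NP
    [2,3] "with" : (S/(S\PP))\S
  [3,4] "quickly" : S\PP

[0,1] S/(S\NP)  lex  "read"
[1,2] S\NP  lex  "some"
[0,2] S  >  k=1
[2,3] (S/(S\PP))\S  lex  "with"
[0,3] S/(S\PP)  <  k=2
[3,4] S\PP  lex  "quickly"
[0,4] S  >  k=3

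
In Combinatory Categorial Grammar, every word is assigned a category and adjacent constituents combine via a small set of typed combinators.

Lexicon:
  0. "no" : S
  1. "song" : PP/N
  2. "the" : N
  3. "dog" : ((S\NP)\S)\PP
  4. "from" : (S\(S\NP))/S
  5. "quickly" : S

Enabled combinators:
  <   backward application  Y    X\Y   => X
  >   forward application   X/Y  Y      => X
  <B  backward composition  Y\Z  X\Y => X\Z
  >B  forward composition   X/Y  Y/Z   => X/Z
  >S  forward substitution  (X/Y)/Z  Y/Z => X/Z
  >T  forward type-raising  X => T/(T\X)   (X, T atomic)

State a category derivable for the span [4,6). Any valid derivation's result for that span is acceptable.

[0,6] S   <
  [0,4] S\NP   <
    [0,1] "no" : S
    [1,4] (S\NP)\S   <
      [1,3] PP   >
        [1,2] "song" : PP/N
        [2,3] "the" : N
      [3,4] "dog" : ((S\NP)\S)\PP
  [4,6] S\(S\NP)   >
    [4,5] "from" : (S\(S\NP))/S
    [5,6] "quickly" : S

S\(S\NP)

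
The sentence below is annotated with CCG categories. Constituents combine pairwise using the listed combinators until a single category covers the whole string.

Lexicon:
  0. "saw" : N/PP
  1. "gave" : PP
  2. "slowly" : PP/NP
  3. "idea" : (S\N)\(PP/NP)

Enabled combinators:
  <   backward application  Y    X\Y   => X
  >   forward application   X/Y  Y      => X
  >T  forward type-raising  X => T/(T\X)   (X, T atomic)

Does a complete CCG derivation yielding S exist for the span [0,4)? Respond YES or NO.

[0,4] S   <
  [0,2] N   >
    [0,1] "saw" : N/PP
    [1,2] "gave" : PP
  [2,4] S\N   <
    [2,3] "slowly" : PP/NP
    [3,4] "idea" : (S\N)\(PP/NP)

YES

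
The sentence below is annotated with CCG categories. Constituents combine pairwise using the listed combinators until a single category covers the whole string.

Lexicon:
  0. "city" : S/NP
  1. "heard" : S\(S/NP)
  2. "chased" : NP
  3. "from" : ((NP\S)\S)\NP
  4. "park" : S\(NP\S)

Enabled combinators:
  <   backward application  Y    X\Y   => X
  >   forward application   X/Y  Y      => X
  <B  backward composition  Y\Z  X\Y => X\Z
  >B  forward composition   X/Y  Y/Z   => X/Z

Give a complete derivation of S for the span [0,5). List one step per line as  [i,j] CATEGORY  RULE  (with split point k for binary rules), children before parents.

[0,5] S   <
  [0,4] NP\S   <
    [0,2] S   <
      [0,1] "city" : S/NP
      [1,2] "heard" : S\(S/NP)
    [2,4] (NP\S)\S   <
      [2,3] "chased" : NP
      [3,4] "from" : ((NP\S)\S)\NP
  [4,5] "park" : S\(NP\S)

[0,1] S/NP  lex  "city"
[1,2] S\(S/NP)  lex  "heard"
[0,2] S  <  k=1
[2,3] NP  lex  "chased"
[3,4] ((NP\S)\S)\NP  lex  "from"
[2,4] (NP\S)\S  <  k=3
[0,4] NP\S  <  k=2
[4,5] S\(NP\S)  lex  "park"
[0,5] S  <  k=4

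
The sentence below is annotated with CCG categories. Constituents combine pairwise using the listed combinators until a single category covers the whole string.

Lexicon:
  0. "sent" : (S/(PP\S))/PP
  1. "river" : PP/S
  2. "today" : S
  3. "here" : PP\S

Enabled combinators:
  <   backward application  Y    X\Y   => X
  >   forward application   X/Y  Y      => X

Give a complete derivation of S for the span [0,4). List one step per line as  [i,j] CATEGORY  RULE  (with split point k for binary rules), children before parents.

[0,1] (S/(PP\S))/PP  lex  "sent"
[1,2] PP/S  lex  "river"
[2,3] S  lex  "today"
[1,3] PP  >  k=2
[0,3] S/(PP\S)  >  k=1
[3,4] PP\S  lex  "here"
[0,4] S  >  k=3

[0,4] S   >
  [0,3] S/(PP\S)   >
    [0,1] "sent" : (S/(PP\S))/PP
    [1,3] PP   >
      [1,2] "river" : PP/S
      [2,3] "today" : S
  [3,4] "here" : PP\S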